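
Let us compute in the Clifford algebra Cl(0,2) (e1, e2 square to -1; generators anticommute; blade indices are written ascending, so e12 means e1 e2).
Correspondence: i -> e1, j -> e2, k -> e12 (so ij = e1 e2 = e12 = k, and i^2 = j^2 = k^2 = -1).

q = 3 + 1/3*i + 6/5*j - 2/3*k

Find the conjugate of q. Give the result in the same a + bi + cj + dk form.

In blades: q = 3 + 1/3*e1 + 6/5*e2 - 2/3*e12.
Conjugation here is Clifford conjugation: the scalar is fixed and the grade-1 and grade-2 blades all flip sign, giving 3 - 1/3*e1 - 6/5*e2 + 2/3*e12; translating back:
Answer: 3 - 1/3*i - 6/5*j + 2/3*k


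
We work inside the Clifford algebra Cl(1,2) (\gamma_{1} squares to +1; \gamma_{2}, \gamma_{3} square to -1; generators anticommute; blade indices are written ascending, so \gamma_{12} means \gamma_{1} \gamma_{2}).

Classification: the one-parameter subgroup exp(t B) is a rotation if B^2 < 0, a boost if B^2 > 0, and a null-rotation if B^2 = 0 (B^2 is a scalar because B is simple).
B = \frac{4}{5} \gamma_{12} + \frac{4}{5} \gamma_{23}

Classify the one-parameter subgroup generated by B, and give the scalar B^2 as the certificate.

B^2 term by term: the squares give (\frac{4}{5})^2*(\gamma_{12})^2 + (\frac{4}{5})^2*(\gamma_{23})^2 = \frac{16}{25}*(+1) + \frac{16}{25}*(-1) = 0 (each basis 2-blade squares to minus the product of its generators' squares); cross terms between blades sharing an index anticommute and cancel. So B^2 = 0.
Answer: null-rotation, certificate B^2 = 0. The class reads off the invariant scalar 0 directly.


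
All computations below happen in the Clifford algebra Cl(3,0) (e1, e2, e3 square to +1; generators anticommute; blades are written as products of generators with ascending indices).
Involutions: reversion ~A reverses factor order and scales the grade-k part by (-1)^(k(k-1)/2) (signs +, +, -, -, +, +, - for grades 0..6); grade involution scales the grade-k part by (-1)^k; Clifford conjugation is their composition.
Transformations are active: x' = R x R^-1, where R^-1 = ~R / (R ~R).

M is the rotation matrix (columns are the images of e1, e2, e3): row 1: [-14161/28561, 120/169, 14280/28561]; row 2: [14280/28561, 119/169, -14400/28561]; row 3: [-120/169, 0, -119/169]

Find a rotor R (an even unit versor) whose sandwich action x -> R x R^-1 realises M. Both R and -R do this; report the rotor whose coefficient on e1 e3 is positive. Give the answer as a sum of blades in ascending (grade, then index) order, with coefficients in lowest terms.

Method: write R = a + b12*e1 e2 + b13*e1 e3 + b23*e2 e3 with a^2 + b12^2 + b13^2 + b23^2 = 1 (so R^-1 = ~R). Expanding the columns R e_j ~R gives tr M = 4a^2 - 1 and, from the antisymmetric part, M21 - M12 = -4a*b12, M13 - M31 = 4a*b13, M32 - M23 = -4a*b23.
Here tr M = -14161/28561, so a^2 = (1 + tr M)/4 = 3600/28561 and a = ±60/169. Taking a = 60/169: M21 - M12 = -6000/28561, M13 - M31 = 34560/28561, M32 - M23 = 14400/28561, giving b12 = 25/169, b13 = 144/169, b23 = -60/169, i.e. R = 60/169 + 25/169*e1 e2 + 144/169*e1 e3 - 60/169*e2 e3.
Its e1 e3 coefficient is already positive.
Answer: 60/169 + 25/169*e1 e2 + 144/169*e1 e3 - 60/169*e2 e3. Recall the cover is two-to-one: with M of trace -14161/28561, both preimages act alike, and the stated e1 e3 sign chooses the sheet.


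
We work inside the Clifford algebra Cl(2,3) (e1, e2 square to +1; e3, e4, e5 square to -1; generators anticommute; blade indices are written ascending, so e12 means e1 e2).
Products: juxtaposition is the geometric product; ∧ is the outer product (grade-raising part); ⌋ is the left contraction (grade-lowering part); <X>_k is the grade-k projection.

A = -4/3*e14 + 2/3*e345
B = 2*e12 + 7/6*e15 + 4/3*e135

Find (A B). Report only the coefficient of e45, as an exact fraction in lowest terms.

step 1: -8/9*e14 - 8/3*e24 + 14/9*e45 + 7/9*e134 - 16/9*e345 + 4/3*e12345
Answer: 14/9


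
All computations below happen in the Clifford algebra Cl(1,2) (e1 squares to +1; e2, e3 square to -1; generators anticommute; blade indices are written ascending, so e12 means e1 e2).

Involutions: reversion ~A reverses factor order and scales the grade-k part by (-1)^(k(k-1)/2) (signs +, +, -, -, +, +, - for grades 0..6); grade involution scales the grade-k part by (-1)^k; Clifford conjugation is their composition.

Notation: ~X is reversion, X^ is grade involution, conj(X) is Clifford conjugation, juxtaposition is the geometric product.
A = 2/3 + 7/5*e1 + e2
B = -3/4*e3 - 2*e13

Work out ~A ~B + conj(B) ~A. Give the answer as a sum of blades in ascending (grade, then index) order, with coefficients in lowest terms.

first term: 23/10*e3 + 17/60*e13 - 3/4*e23 - 2*e123
second term: -23/10*e3 + 17/60*e13 - 3/4*e23 - 2*e123
Answer: 17/30*e13 - 3/2*e23 - 4*e123


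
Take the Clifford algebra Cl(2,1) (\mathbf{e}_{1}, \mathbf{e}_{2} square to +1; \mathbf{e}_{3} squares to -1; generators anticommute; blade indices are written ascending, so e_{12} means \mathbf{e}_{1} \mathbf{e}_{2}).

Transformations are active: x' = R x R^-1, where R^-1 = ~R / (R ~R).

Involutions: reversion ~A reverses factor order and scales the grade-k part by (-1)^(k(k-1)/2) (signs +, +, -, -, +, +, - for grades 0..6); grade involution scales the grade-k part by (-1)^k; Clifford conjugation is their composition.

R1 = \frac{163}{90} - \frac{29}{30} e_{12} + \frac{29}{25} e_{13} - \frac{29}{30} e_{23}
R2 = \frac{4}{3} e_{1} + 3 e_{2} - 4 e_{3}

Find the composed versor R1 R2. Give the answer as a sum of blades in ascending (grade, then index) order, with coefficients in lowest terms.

Distribute over the terms of R2 (each basis-blade product reordered to ascending indices, repeated generators contracted through their squares):
R1 (\frac{4}{3} e_{1}) = \frac{326}{135} e_{1} + \frac{58}{45} e_{2} - \frac{116}{75} e_{3} - \frac{58}{45} e_{123}
R1 (3 e_{2}) = -\frac{29}{10} e_{1} + \frac{163}{30} e_{2} + \frac{29}{10} e_{3} - \frac{87}{25} e_{123}
R1 (-4 e_{3}) = \frac{116}{25} e_{1} - \frac{58}{15} e_{2} - \frac{326}{45} e_{3} + \frac{58}{15} e_{123}
Summing the partial products and collecting blades:
Answer: \frac{5609}{1350} e_{1} + \frac{257}{90} e_{2} - \frac{2651}{450} e_{3} - \frac{203}{225} e_{123}


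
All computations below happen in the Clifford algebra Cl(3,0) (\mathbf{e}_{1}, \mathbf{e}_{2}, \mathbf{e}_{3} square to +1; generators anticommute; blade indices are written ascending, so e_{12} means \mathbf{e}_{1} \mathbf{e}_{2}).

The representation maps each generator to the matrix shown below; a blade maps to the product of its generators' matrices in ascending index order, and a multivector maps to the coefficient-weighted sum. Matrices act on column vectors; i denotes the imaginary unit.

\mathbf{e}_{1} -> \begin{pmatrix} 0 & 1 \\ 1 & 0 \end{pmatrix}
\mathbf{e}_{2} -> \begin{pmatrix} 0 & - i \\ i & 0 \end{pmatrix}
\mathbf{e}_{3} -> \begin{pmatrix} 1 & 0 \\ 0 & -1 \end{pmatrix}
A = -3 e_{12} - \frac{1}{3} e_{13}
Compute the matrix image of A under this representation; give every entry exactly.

Bivector images (products of the table entries): rho(e_{12}) = rho(\mathbf{e}_{1})rho(\mathbf{e}_{2}) = \begin{pmatrix} i & 0 \\ 0 & - i \end{pmatrix}; rho(e_{13}) = rho(\mathbf{e}_{1})rho(\mathbf{e}_{3}) = \begin{pmatrix} 0 & -1 \\ 1 & 0 \end{pmatrix}.
M = (-3)*rho(e_{12}) + (-\frac{1}{3})*rho(e_{13}), summed entrywise:
Answer: \begin{pmatrix} - 3 i & \frac{1}{3} \\ - \frac{1}{3} & 3 i \end{pmatrix}


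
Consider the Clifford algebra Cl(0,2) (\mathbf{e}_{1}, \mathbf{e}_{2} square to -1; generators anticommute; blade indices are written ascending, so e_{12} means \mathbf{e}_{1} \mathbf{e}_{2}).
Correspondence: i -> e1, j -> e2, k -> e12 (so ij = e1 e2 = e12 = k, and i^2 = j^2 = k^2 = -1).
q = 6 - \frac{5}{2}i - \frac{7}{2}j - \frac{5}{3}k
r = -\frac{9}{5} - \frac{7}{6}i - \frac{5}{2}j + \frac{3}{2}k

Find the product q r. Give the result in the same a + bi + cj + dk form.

In blades: q = 6 - \frac{5}{2} e_{1} - \frac{7}{2} e_{2} - \frac{5}{3} e_{12}, r = -\frac{9}{5} - \frac{7}{6} e_{1} - \frac{5}{2} e_{2} + \frac{3}{2} e_{12}.
Distribute q over r term by term (generator squares from the signature, products reordered to ascending indices): (6)*r = -\frac{54}{5} - 7 e_{1} - 15 e_{2} + 9 e_{12}; (-\frac{5}{2} e_{1})*r = -\frac{35}{12} + \frac{9}{2} e_{1} + \frac{15}{4} e_{2} + \frac{25}{4} e_{12}; (-\frac{7}{2} e_{2})*r = -\frac{35}{4} - \frac{21}{4} e_{1} + \frac{63}{10} e_{2} - \frac{49}{12} e_{12}; (-\frac{5}{3} e_{12})*r = \frac{5}{2} - \frac{25}{6} e_{1} + \frac{35}{18} e_{2} + 3 e_{12}.
Sum: -\frac{599}{30} - \frac{143}{12} e_{1} - \frac{541}{180} e_{2} + \frac{85}{6} e_{12}; translating back through the correspondence:
Answer: -\frac{599}{30} - \frac{143}{12}i - \frac{541}{180}j + \frac{85}{6}k


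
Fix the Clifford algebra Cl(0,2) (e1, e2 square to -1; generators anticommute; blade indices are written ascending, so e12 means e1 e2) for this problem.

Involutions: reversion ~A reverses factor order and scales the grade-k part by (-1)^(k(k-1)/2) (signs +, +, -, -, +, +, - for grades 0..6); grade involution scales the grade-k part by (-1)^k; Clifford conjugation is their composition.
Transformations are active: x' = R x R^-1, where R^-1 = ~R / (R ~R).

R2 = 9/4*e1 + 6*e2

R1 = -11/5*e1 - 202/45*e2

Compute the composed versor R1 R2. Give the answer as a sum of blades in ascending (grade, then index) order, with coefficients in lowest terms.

Distribute over the terms of R1 (each basis-blade product reordered to ascending indices, repeated generators contracted through their squares):
(-11/5*e1) R2 = 99/20 - 66/5*e12
(-202/45*e2) R2 = 404/15 + 101/10*e12
Summing the partial products and collecting blades:
Answer: 1913/60 - 31/10*e12


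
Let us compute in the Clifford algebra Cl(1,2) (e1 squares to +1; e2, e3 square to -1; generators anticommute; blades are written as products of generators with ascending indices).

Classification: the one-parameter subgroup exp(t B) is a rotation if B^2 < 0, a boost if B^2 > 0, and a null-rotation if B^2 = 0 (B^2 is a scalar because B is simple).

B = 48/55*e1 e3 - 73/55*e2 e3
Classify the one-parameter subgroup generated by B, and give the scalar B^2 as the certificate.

B^2 term by term: the squares give (48/55)^2*(e1 e3)^2 + (-73/55)^2*(e2 e3)^2 = 2304/3025*(+1) + 5329/3025*(-1) = -1 (each basis 2-blade squares to minus the product of its generators' squares); cross terms between blades sharing an index anticommute and cancel. So B^2 = -1.
Answer: rotation, certificate B^2 = -1. Check the certificate: B^2 = -1, and that sign is decisive whatever form B takes.


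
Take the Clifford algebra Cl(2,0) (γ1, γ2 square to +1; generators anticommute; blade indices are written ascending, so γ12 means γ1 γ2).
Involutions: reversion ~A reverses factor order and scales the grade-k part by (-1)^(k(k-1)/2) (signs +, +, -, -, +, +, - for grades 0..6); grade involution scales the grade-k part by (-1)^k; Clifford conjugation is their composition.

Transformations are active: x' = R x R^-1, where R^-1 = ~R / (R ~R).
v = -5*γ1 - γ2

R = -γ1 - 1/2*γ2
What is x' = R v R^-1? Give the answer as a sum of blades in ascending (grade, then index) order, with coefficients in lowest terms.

~R = -γ1 - 1/2*γ2, and R ~R = 5/4, so R^-1 = ~R / (5/4).
R v = 11/2 - 3/2*γ12
Answer: -19/5*γ1 - 17/5*γ2


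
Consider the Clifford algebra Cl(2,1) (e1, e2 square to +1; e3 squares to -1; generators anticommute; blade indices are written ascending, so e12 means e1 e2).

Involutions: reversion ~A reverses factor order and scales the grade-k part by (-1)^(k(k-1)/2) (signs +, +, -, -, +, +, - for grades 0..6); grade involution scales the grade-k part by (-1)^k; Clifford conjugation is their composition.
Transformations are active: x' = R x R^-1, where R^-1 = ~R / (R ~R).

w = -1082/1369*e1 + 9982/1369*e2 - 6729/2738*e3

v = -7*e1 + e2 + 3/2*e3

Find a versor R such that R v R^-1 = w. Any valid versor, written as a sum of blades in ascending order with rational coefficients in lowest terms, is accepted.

Key observation: q(v) = q(w) = 191/4 (sandwiches preserve the norm), so R = v + w = -10665/1369*e1 + 11351/1369*e2 - 1311/1369*e3 works whenever it is invertible — the component of v along it is kept and (v - w)/2 reverses, sending v to w.
Answer: -10665/1369*e1 + 11351/1369*e2 - 1311/1369*e3


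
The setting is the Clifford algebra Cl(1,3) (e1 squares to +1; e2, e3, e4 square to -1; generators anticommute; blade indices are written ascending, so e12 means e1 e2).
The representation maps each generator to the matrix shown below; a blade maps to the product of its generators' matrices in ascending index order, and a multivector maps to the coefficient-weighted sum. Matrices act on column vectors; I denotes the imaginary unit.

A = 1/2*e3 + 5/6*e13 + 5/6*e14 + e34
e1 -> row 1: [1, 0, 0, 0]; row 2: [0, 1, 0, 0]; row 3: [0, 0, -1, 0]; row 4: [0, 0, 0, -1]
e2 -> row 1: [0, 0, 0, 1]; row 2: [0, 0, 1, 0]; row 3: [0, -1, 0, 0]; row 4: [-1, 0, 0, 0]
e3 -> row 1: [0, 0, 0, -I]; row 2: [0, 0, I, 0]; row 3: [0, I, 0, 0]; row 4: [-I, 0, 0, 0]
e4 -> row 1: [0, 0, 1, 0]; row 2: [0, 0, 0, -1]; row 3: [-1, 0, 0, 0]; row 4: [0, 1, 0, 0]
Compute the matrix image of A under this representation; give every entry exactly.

Bivector images (products of the table entries): rho(e13) = rho(e1)rho(e3) = row 1: [0, 0, 0, -I]; row 2: [0, 0, I, 0]; row 3: [0, -I, 0, 0]; row 4: [I, 0, 0, 0]; rho(e14) = rho(e1)rho(e4) = row 1: [0, 0, 1, 0]; row 2: [0, 0, 0, -1]; row 3: [1, 0, 0, 0]; row 4: [0, -1, 0, 0]; rho(e34) = rho(e3)rho(e4) = row 1: [0, -I, 0, 0]; row 2: [-I, 0, 0, 0]; row 3: [0, 0, 0, -I]; row 4: [0, 0, -I, 0].
M = (1/2)*rho(e3) + (5/6)*rho(e13) + (5/6)*rho(e14) + (1)*rho(e34), summed entrywise:
Answer: row 1: [0, -I, 5/6, -4*I/3]; row 2: [-I, 0, 4*I/3, -5/6]; row 3: [5/6, -I/3, 0, -I]; row 4: [I/3, -5/6, -I, 0]


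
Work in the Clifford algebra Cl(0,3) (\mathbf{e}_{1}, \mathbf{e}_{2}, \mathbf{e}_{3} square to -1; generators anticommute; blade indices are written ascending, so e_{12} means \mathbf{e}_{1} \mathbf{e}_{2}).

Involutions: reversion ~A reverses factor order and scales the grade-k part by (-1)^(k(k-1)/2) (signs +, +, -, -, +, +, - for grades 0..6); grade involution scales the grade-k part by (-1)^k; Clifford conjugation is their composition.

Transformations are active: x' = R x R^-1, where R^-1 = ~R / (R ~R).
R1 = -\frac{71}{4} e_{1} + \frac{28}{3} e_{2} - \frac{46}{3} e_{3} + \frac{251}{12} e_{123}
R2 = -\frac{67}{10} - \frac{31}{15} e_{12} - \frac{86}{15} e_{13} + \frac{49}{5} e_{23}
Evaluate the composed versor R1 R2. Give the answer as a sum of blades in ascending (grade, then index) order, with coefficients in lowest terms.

Distribute over the terms of R1 (each basis-blade product reordered to ascending indices, repeated generators contracted through their squares):
(-\frac{71}{4} e_{1}) R2 = \frac{4757}{40} e_{1} - \frac{2201}{60} e_{2} - \frac{3053}{30} e_{3} - \frac{3479}{20} e_{123}
(\frac{28}{3} e_{2}) R2 = -\frac{868}{45} e_{1} - \frac{938}{15} e_{2} - \frac{1372}{15} e_{3} + \frac{2408}{45} e_{123}
(-\frac{46}{3} e_{3}) R2 = \frac{3956}{45} e_{1} - \frac{2254}{15} e_{2} + \frac{1541}{15} e_{3} + \frac{1426}{45} e_{123}
(\frac{251}{12} e_{123}) R2 = -\frac{12299}{60} e_{1} - \frac{10793}{90} e_{2} + \frac{7781}{180} e_{3} - \frac{16817}{120} e_{123}
Summing the partial products and collecting blades:
Answer: -\frac{6277}{360} e_{1} - \frac{66493}{180} e_{2} - \frac{8509}{180} e_{3} - \frac{27467}{120} e_{123}


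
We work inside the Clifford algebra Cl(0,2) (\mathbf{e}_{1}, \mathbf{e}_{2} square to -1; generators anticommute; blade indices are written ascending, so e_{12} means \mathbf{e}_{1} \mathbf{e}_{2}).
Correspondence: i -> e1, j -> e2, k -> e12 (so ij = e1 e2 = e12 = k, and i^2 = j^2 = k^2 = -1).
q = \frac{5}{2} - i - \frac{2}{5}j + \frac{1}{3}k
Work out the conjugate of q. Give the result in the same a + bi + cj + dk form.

In blades: q = \frac{5}{2} - e_{1} - \frac{2}{5} e_{2} + \frac{1}{3} e_{12}.
Conjugation here is Clifford conjugation: the scalar is fixed and the grade-1 and grade-2 blades all flip sign, giving \frac{5}{2} + e_{1} + \frac{2}{5} e_{2} - \frac{1}{3} e_{12}; translating back:
Answer: \frac{5}{2} + i + \frac{2}{5}j - \frac{1}{3}k


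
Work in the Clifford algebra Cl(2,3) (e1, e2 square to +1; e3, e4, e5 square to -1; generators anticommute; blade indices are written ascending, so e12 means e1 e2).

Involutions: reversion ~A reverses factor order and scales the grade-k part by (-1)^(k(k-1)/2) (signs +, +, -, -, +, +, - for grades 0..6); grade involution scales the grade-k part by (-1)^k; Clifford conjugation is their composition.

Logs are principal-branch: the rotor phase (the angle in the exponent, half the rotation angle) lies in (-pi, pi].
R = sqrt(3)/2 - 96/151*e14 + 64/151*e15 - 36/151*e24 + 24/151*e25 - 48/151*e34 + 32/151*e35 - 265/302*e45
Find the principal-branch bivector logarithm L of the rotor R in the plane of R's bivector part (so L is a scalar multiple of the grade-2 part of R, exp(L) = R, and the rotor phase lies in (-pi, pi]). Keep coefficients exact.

The scalar part of R is sqrt(3)/2, which fixes the principal-branch rotor phase; the unit plane is then the bivector part divided by the sine of that phase, and L is that plane scaled by the phase.
Concretely: cos(phase) = sqrt(3)/2 gives phase = ±pi/6, and since phase/sin(phase) is even the sign is immaterial: L = (phase/sin(phase)) * <R>_2 = (pi/3) * <R>_2.
Answer: -32*pi/151*e14 + 64*pi/453*e15 - 12*pi/151*e24 + 8*pi/151*e25 - 16*pi/151*e34 + 32*pi/453*e35 - 265*pi/906*e45


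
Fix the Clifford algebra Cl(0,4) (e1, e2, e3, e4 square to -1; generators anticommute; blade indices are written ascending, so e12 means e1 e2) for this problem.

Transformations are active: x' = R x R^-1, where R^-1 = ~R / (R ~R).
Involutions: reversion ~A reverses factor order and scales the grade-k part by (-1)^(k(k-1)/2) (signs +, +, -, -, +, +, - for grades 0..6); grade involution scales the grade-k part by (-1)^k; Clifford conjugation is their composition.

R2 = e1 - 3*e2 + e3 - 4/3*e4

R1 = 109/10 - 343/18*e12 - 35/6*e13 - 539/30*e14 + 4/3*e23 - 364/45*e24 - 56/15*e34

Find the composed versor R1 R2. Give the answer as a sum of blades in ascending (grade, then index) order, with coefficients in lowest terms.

Distribute over the terms of R2 (each basis-blade product reordered to ascending indices, repeated generators contracted through their squares):
R1 (e1) = 109/10*e1 - 343/18*e2 - 35/6*e3 - 539/30*e4 + 4/3*e123 - 364/45*e124 - 56/15*e134
R1 (-3*e2) = -343/6*e1 - 327/10*e2 - 4*e3 + 364/15*e4 - 35/2*e123 - 539/10*e124 + 56/5*e234
R1 (e3) = 35/6*e1 - 4/3*e2 + 109/10*e3 - 56/15*e4 - 343/18*e123 + 539/30*e134 + 364/45*e234
R1 (-4/3*e4) = -1078/45*e1 - 1456/135*e2 - 224/45*e3 - 218/15*e4 + 686/27*e124 + 70/9*e134 - 16/9*e234
Summing the partial products and collecting blades:
Answer: -1159/18*e1 - 8623/135*e2 - 176/45*e3 - 359/30*e4 - 317/9*e123 - 9877/270*e124 + 1981/90*e134 + 788/45*e234


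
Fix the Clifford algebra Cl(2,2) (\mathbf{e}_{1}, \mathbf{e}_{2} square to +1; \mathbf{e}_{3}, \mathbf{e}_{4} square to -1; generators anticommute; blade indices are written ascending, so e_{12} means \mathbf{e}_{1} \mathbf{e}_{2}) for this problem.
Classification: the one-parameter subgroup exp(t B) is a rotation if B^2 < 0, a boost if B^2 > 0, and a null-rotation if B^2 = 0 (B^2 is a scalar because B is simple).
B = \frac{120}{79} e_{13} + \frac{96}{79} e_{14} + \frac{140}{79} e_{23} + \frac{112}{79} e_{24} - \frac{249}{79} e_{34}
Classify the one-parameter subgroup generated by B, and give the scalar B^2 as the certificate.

B^2 term by term: the squares give (\frac{120}{79})^2*(e_{13})^2 + (\frac{96}{79})^2*(e_{14})^2 + (\frac{140}{79})^2*(e_{23})^2 + (\frac{112}{79})^2*(e_{24})^2 + (-\frac{249}{79})^2*(e_{34})^2 = \frac{14400}{6241}*(+1) + \frac{9216}{6241}*(+1) + \frac{19600}{6241}*(+1) + \frac{12544}{6241}*(+1) + \frac{62001}{6241}*(-1) = -1 (each basis 2-blade squares to minus the product of its generators' squares); cross terms between blades sharing an index anticommute and cancel; the commuting (index-disjoint) pairs give grade-4 terms 2*c*c'*(blade product), which cancel blade by blade — e_{1234}: -\frac{26880}{6241} + \frac{26880}{6241} = 0 — confirming B is simple. So B^2 = -1.
Answer: rotation, certificate B^2 = -1. Because -1 is invariant under every versor sandwich, the classification follows from its sign alone.


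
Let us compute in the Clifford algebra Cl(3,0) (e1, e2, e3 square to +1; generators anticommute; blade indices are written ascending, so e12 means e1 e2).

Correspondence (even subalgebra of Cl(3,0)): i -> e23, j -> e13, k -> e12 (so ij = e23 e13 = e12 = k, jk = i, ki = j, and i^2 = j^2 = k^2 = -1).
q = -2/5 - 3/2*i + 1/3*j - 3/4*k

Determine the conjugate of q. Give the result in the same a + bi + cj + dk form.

In blades: q = -2/5 - 3/4*e12 + 1/3*e13 - 3/2*e23.
Quaternion conjugation is reversion on the even subalgebra: the scalar is fixed and every grade-2 blade flips sign, giving -2/5 + 3/4*e12 - 1/3*e13 + 3/2*e23; translating back:
Answer: -2/5 + 3/2*i - 1/3*j + 3/4*k


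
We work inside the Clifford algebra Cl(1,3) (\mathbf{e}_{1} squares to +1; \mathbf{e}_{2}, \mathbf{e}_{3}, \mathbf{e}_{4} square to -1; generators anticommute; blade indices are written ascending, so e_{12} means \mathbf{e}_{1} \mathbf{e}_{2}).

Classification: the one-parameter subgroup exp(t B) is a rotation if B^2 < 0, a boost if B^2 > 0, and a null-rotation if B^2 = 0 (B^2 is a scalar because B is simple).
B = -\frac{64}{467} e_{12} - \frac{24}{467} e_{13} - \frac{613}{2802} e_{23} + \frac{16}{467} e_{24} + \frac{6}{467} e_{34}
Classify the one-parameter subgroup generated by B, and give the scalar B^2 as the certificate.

B^2 term by term: the squares give (-\frac{64}{467})^2*(e_{12})^2 + (-\frac{24}{467})^2*(e_{13})^2 + (-\frac{613}{2802})^2*(e_{23})^2 + (\frac{16}{467})^2*(e_{24})^2 + (\frac{6}{467})^2*(e_{34})^2 = \frac{4096}{218089}*(+1) + \frac{576}{218089}*(+1) + \frac{375769}{7851204}*(-1) + \frac{256}{218089}*(-1) + \frac{36}{218089}*(-1) = -\frac{1}{36} (each basis 2-blade squares to minus the product of its generators' squares); cross terms between blades sharing an index anticommute and cancel; the commuting (index-disjoint) pairs give grade-4 terms 2*c*c'*(blade product), which cancel blade by blade — e_{1234}: -\frac{768}{218089} + \frac{768}{218089} = 0 — confirming B is simple. So B^2 = -\frac{1}{36}.
Answer: rotation, certificate B^2 = -\frac{1}{36}. No conjugation can change B^2 = -\frac{1}{36}; the sign gives the class.


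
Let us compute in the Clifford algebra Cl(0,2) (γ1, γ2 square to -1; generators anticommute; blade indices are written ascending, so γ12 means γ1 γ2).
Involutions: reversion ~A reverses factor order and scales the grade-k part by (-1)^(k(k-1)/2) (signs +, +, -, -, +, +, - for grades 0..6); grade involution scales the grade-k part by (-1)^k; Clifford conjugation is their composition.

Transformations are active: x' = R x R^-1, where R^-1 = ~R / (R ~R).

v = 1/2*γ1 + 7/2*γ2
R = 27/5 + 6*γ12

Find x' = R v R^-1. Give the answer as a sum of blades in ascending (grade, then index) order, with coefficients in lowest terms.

~R = 27/5 - 6*γ12, and R ~R = 1629/25, so R^-1 = ~R / (1629/25).
R v = -183/10*γ1 + 219/10*γ2
Answer: -1279/362*γ1 + 47/362*γ2


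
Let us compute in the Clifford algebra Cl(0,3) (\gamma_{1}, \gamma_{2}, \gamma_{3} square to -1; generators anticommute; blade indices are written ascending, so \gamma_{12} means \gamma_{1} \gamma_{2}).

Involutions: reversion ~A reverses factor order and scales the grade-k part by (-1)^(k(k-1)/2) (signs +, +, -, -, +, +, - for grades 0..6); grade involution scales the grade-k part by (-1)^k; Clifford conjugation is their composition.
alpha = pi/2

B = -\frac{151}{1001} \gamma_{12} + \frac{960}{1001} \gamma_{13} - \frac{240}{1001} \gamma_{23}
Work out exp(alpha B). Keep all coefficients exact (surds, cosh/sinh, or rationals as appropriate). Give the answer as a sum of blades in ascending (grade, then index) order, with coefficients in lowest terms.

B^2 term by term: the squares give (-\frac{151}{1001})^2*(\gamma_{12})^2 + (\frac{960}{1001})^2*(\gamma_{13})^2 + (-\frac{240}{1001})^2*(\gamma_{23})^2 = \frac{22801}{1002001}*(-1) + \frac{921600}{1002001}*(-1) + \frac{57600}{1002001}*(-1) = -1 (each basis 2-blade squares to minus the product of its generators' squares); cross terms between blades sharing an index anticommute and cancel. So B^2 = -1.
B^2 = -1 — the series telescopes trigonometrically here: l = 1, alpha*l = \frac{\pi}{2}, so exp(alpha B) = cos(\frac{\pi}{2}) + (sin(\frac{\pi}{2})/1)*B = 0 + (1)*B.
Answer: - \frac{151}{1001} \gamma_{12} + \frac{960}{1001} \gamma_{13} - \frac{240}{1001} \gamma_{23}


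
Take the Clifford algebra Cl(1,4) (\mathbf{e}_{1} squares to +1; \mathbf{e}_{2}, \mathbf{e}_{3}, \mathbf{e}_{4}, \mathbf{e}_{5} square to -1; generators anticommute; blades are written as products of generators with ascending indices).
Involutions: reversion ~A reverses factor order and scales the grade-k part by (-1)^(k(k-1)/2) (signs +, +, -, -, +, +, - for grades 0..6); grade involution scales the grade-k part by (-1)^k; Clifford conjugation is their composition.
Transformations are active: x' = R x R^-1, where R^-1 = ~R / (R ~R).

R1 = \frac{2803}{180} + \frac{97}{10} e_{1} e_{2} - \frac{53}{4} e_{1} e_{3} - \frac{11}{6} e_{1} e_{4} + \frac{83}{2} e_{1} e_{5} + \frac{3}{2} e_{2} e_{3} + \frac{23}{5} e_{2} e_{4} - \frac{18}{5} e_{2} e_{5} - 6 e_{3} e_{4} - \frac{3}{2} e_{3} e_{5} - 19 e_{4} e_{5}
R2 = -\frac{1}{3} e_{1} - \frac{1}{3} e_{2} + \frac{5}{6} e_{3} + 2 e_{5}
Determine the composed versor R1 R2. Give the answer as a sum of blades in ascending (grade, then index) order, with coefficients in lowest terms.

Distribute over the terms of R2 (each basis-blade product reordered to ascending indices, repeated generators contracted through their squares):
R1 (-\frac{1}{3} e_{1}) = -\frac{2803}{540} e_{1} + \frac{97}{30} e_{2} - \frac{53}{12} e_{3} - \frac{11}{18} e_{4} + \frac{83}{6} e_{5} - \frac{1}{2} e_{1} e_{2} e_{3} - \frac{23}{15} e_{1} e_{2} e_{4} + \frac{6}{5} e_{1} e_{2} e_{5} + 2 e_{1} e_{3} e_{4} + \frac{1}{2} e_{1} e_{3} e_{5} + \frac{19}{3} e_{1} e_{4} e_{5}
R1 (-\frac{1}{3} e_{2}) = \frac{97}{30} e_{1} - \frac{2803}{540} e_{2} - \frac{1}{2} e_{3} - \frac{23}{15} e_{4} + \frac{6}{5} e_{5} - \frac{53}{12} e_{1} e_{2} e_{3} - \frac{11}{18} e_{1} e_{2} e_{4} + \frac{83}{6} e_{1} e_{2} e_{5} + 2 e_{2} e_{3} e_{4} + \frac{1}{2} e_{2} e_{3} e_{5} + \frac{19}{3} e_{2} e_{4} e_{5}
R1 (\frac{5}{6} e_{3}) = \frac{265}{24} e_{1} - \frac{5}{4} e_{2} + \frac{2803}{216} e_{3} - 5 e_{4} - \frac{5}{4} e_{5} + \frac{97}{12} e_{1} e_{2} e_{3} + \frac{55}{36} e_{1} e_{3} e_{4} - \frac{415}{12} e_{1} e_{3} e_{5} - \frac{23}{6} e_{2} e_{3} e_{4} + 3 e_{2} e_{3} e_{5} - \frac{95}{6} e_{3} e_{4} e_{5}
R1 (2 e_{5}) = -83 e_{1} + \frac{36}{5} e_{2} + 3 e_{3} + 38 e_{4} + \frac{2803}{90} e_{5} + \frac{97}{5} e_{1} e_{2} e_{5} - \frac{53}{2} e_{1} e_{3} e_{5} - \frac{11}{3} e_{1} e_{4} e_{5} + 3 e_{2} e_{3} e_{5} + \frac{46}{5} e_{2} e_{4} e_{5} - 12 e_{3} e_{4} e_{5}
Summing the partial products and collecting blades:
Answer: -\frac{79829}{1080} e_{1} + \frac{539}{135} e_{2} + \frac{2389}{216} e_{3} + \frac{2777}{90} e_{4} + \frac{8087}{180} e_{5} + \frac{19}{6} e_{1} e_{2} e_{3} - \frac{193}{90} e_{1} e_{2} e_{4} + \frac{1033}{30} e_{1} e_{2} e_{5} + \frac{127}{36} e_{1} e_{3} e_{4} - \frac{727}{12} e_{1} e_{3} e_{5} + \frac{8}{3} e_{1} e_{4} e_{5} - \frac{11}{6} e_{2} e_{3} e_{4} + \frac{13}{2} e_{2} e_{3} e_{5} + \frac{233}{15} e_{2} e_{4} e_{5} - \frac{167}{6} e_{3} e_{4} e_{5}


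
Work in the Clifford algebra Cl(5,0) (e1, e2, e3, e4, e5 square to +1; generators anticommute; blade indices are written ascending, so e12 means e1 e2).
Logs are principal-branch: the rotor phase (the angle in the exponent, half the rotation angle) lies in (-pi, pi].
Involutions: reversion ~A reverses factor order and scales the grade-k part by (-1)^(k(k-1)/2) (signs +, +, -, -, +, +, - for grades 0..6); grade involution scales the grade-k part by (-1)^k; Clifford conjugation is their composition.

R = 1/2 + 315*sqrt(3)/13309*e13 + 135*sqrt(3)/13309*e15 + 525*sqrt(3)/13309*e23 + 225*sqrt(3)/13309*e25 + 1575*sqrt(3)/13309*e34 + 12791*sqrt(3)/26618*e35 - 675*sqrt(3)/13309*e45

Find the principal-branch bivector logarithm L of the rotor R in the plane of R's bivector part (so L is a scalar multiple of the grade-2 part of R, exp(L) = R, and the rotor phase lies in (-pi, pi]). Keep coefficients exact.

The scalar part of R is 1/2, which fixes the principal-branch rotor phase; the unit plane is then the bivector part divided by the sine of that phase, and L is that plane scaled by the phase.
Concretely: cos(phase) = 1/2 gives phase = ±pi/3, and since phase/sin(phase) is even the sign is immaterial: L = (phase/sin(phase)) * <R>_2 = (2*sqrt(3)*pi/9) * <R>_2.
Answer: 210*pi/13309*e13 + 90*pi/13309*e15 + 350*pi/13309*e23 + 150*pi/13309*e25 + 1050*pi/13309*e34 + 12791*pi/39927*e35 - 450*pi/13309*e45


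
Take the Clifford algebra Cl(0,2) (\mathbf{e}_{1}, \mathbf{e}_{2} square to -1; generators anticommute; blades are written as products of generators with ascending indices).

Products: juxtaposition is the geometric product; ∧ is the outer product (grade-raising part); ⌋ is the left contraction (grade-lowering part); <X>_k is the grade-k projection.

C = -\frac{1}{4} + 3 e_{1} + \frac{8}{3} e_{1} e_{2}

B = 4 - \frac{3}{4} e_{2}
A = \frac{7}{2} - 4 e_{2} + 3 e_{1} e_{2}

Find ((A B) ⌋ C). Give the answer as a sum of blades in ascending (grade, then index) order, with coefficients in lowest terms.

step 1: 11 + \frac{9}{4} e_{1} - \frac{149}{8} e_{2} + 12 e_{1} e_{2}
step 2: -\frac{83}{2} - \frac{50}{3} e_{1} - 6 e_{2} + \frac{88}{3} e_{1} e_{2}
Answer: -\frac{83}{2} - \frac{50}{3} e_{1} - 6 e_{2} + \frac{88}{3} e_{1} e_{2}


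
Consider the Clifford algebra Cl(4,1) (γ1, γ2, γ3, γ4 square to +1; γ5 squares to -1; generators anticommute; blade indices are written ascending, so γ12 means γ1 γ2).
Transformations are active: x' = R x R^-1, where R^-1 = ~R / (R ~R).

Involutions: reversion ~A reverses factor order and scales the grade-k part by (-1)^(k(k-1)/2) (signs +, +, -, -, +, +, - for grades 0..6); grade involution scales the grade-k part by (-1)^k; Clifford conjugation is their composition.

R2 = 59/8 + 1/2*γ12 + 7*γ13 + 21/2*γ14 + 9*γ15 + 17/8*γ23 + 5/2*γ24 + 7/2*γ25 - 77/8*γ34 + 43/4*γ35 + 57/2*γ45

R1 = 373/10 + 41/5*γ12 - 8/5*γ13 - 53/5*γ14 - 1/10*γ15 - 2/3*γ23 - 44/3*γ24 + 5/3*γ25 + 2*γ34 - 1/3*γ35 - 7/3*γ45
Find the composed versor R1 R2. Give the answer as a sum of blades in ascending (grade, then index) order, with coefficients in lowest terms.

Distribute over the grade parts of R1 (each basis-blade product reordered to ascending indices, repeated generators contracted through their squares):
<R1>_0 (= 373/10) R2 = 22007/80 + 373/20*γ12 + 2611/10*γ13 + 7833/20*γ14 + 3357/10*γ15 + 6341/80*γ23 + 373/4*γ24 + 2611/20*γ25 - 28721/80*γ34 + 16039/40*γ35 + 21261/20*γ45
<R1>_2 (= 41/5*γ12 - 8/5*γ13 - 53/5*γ14 - 1/10*γ15 - 2/3*γ23 - 44/3*γ24 + 5/3*γ25 + 2*γ34 - 1/3*γ35 - 7/3*γ45) R2 = 1327/12 - 10037/120*γ12 - 8777/120*γ13 - 739/24*γ14 - 21227/80*γ15 - 901/5*γ23 - 2126/15*γ24 - 28811/60*γ25 - 1697/30*γ34 + 6199/120*γ35 + 2287/20*γ45 - 47/60*γ1234 + 18169/240*γ1235 + 7193/60*γ1245 + 3575/48*γ1345 + 251/2*γ2345
Summing the partial products and collecting blades:
Answer: 92561/240 - 7799/120*γ12 + 4511/24*γ13 + 43303/120*γ14 + 5629/80*γ15 - 1615/16*γ23 - 2909/60*γ24 - 10489/30*γ25 - 99739/240*γ34 + 13579/30*γ35 + 5887/5*γ45 - 47/60*γ1234 + 18169/240*γ1235 + 7193/60*γ1245 + 3575/48*γ1345 + 251/2*γ2345


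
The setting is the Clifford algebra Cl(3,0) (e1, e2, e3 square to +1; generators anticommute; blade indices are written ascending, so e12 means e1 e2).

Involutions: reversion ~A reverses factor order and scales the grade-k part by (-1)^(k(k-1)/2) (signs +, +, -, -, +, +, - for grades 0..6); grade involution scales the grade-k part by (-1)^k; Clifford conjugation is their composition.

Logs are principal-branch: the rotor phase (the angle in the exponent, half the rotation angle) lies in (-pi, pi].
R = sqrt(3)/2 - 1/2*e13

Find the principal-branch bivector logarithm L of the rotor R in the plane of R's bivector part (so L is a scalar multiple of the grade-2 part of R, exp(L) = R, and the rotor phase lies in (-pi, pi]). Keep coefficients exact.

The scalar part of R is sqrt(3)/2, so the principal-branch rotor phase is pinned; divide the bivector part by its sine to get the unit plane — L is the phase times that plane.
Concretely: cos(phase) = sqrt(3)/2 gives phase = ±pi/6, and since phase/sin(phase) is even the sign is immaterial: L = (phase/sin(phase)) * <R>_2 = (pi/3) * <R>_2.
Answer: -pi/6*e13


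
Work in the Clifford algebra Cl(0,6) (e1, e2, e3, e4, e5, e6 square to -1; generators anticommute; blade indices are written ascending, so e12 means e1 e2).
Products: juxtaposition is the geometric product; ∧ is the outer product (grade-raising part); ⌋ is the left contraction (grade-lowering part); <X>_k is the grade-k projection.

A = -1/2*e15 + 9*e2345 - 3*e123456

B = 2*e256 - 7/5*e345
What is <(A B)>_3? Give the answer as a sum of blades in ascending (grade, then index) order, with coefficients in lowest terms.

step 1: -63/5*e2 - 26/5*e126 - 67/10*e134 - 18*e346
step 2: -26/5*e126 - 67/10*e134 - 18*e346
Answer: -26/5*e126 - 67/10*e134 - 18*e346


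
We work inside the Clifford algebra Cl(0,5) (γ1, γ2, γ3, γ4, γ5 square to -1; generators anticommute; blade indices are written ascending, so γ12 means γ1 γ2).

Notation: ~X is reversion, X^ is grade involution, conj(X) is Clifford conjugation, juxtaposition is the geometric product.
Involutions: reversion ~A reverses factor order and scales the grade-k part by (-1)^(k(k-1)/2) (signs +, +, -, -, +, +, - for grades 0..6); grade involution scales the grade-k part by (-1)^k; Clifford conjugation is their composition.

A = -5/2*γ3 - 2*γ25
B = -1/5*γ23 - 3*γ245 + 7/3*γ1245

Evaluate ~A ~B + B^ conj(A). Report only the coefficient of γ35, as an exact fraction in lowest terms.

first term: -1/2*γ2 + 6*γ4 + 14/3*γ14 - 2/5*γ35 + 15/2*γ2345 - 35/6*γ12345
second term: 1/2*γ2 + 6*γ4 + 14/3*γ14 - 2/5*γ35 + 15/2*γ2345 + 35/6*γ12345
Answer: -4/5


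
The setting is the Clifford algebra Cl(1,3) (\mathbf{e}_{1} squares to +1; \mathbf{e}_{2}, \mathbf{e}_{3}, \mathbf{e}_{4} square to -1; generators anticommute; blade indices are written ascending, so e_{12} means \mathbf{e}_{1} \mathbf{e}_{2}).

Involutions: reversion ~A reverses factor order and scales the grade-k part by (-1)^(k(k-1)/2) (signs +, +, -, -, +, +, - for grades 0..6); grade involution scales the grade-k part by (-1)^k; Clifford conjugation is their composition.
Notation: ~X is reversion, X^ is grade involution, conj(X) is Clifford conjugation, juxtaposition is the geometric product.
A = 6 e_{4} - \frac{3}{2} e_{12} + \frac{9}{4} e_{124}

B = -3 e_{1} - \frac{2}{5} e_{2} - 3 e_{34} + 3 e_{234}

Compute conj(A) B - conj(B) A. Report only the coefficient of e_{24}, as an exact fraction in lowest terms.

first term: \frac{3}{5} e_{1} + \frac{9}{2} e_{2} + 18 e_{3} + \frac{27}{4} e_{13} - \frac{189}{10} e_{14} + 18 e_{23} - \frac{183}{20} e_{24} - \frac{27}{4} e_{123} - \frac{9}{2} e_{134} - \frac{9}{2} e_{1234}
second term: -\frac{3}{5} e_{1} - \frac{9}{2} e_{2} - 18 e_{3} - \frac{27}{4} e_{13} + \frac{189}{10} e_{14} - 18 e_{23} + \frac{183}{20} e_{24} - \frac{27}{4} e_{123} - \frac{9}{2} e_{134} - \frac{9}{2} e_{1234}
Answer: -\frac{183}{10}


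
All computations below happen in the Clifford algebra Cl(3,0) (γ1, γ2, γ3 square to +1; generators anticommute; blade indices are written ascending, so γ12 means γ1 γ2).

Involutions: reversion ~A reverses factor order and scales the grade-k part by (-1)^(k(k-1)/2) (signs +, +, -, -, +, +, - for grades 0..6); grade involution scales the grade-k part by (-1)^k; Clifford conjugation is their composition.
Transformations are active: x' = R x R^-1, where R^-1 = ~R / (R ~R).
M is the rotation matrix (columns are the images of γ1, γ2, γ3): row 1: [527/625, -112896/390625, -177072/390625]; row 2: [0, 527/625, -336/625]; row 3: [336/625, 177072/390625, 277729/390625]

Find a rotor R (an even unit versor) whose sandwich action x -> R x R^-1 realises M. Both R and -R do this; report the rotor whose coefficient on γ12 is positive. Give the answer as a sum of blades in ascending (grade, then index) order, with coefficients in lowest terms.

Method: write R = a + b12*γ12 + b13*γ13 + b23*γ23 with a^2 + b12^2 + b13^2 + b23^2 = 1 (so R^-1 = ~R). Expanding the columns R e_j ~R gives tr M = 4a^2 - 1 and, from the antisymmetric part, M21 - M12 = -4a*b12, M13 - M31 = 4a*b13, M32 - M23 = -4a*b23.
Here tr M = 936479/390625, so a^2 = (1 + tr M)/4 = 331776/390625 and a = ±576/625. Taking a = 576/625: M21 - M12 = 112896/390625, M13 - M31 = -387072/390625, M32 - M23 = 387072/390625, giving b12 = -49/625, b13 = -168/625, b23 = -168/625, i.e. R = 576/625 - 49/625*γ12 - 168/625*γ13 - 168/625*γ23.
Its γ12 coefficient is negative, so report the other preimage -R.
Answer: -576/625 + 49/625*γ12 + 168/625*γ13 + 168/625*γ23. Key observation: the double cover Spin(3) -> SO(3) sends R and -R to the same matrix (trace 936479/390625 here), so the stated sign of the γ12 coefficient is what selects one sheet.


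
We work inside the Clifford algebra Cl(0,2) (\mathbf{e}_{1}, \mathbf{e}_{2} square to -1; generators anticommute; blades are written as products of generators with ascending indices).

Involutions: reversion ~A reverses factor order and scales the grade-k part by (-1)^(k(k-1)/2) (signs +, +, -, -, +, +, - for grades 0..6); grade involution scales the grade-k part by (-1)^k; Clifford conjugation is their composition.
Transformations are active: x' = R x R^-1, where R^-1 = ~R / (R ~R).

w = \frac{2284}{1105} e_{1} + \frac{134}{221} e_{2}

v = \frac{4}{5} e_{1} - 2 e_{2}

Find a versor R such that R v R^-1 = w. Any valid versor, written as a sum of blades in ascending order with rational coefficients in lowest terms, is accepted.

Reasoning: v^2 = w^2 = -\frac{116}{25} since conjugation preserves the quadratic form; R = v + w = \frac{3168}{1105} e_{1} - \frac{308}{221} e_{2} is then valid when invertible, keeping its own part and reversing (v - w)/2.
Answer: \frac{3168}{1105} e_{1} - \frac{308}{221} e_{2}


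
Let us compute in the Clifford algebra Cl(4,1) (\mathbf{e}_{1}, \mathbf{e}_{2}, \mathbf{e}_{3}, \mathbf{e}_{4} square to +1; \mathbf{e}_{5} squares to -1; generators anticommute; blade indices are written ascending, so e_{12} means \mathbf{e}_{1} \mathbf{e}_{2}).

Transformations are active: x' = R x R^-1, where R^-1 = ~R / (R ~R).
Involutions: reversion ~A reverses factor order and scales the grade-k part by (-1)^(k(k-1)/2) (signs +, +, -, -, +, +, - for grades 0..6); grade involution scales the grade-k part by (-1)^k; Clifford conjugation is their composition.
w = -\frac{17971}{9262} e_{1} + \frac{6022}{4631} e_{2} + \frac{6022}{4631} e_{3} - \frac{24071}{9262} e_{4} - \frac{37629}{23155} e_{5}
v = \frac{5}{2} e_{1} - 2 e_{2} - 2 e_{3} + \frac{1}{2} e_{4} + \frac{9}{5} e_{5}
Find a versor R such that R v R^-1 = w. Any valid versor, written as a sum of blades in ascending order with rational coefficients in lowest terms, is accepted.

A norm check does it: q(v) = q(w) = \frac{563}{50}, hence R = v + w = \frac{2592}{4631} e_{1} - \frac{3240}{4631} e_{2} - \frac{3240}{4631} e_{3} - \frac{9720}{4631} e_{4} + \frac{810}{4631} e_{5} realises the map — parallel part kept, (v - w)/2 negated, v carried to w.
Answer: \frac{2592}{4631} e_{1} - \frac{3240}{4631} e_{2} - \frac{3240}{4631} e_{3} - \frac{9720}{4631} e_{4} + \frac{810}{4631} e_{5}


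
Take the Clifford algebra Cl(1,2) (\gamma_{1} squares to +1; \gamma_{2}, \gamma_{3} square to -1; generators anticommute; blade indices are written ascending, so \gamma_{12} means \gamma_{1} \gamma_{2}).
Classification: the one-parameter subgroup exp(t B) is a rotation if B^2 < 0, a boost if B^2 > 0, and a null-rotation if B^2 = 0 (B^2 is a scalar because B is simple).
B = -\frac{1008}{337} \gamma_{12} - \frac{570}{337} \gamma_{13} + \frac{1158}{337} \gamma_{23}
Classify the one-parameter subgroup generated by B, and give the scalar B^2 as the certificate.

B^2 term by term: the squares give (-\frac{1008}{337})^2*(\gamma_{12})^2 + (-\frac{570}{337})^2*(\gamma_{13})^2 + (\frac{1158}{337})^2*(\gamma_{23})^2 = \frac{1016064}{113569}*(+1) + \frac{324900}{113569}*(+1) + \frac{1340964}{113569}*(-1) = 0 (each basis 2-blade squares to minus the product of its generators' squares); cross terms between blades sharing an index anticommute and cancel. So B^2 = 0.
Answer: null-rotation, certificate B^2 = 0. Check the certificate: B^2 = 0, and that sign is decisive whatever form B takes.
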